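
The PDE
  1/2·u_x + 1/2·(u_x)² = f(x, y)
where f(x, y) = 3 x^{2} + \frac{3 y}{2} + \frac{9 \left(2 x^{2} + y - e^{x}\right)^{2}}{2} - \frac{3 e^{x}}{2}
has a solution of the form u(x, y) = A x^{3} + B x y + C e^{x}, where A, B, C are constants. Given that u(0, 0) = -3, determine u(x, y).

Answer: u(x, y) = 2 x^{3} + 3 x y - 3 e^{x}

Derivation:
Substitute the ansatz u = A x^{3} + B x y + C e^{x} into the left-hand side.
Derivatives of the ansatz:
  u_x = 3 A x^{2} + B y + C e^{x}
Term by term:
  1/2·u_x = \frac{3 A x^{2}}{2} + \frac{B y}{2} + \frac{C e^{x}}{2}
  1/2·(u_x)² = \frac{9 A^{2} x^{4}}{2} + 3 A B x^{2} y + 3 A C x^{2} e^{x} + \frac{B^{2} y^{2}}{2} + B C y e^{x} + \frac{C^{2} e^{2 x}}{2}
So the left-hand side equals
  \frac{9 A^{2} x^{4}}{2} + 3 A B x^{2} y + 3 A C x^{2} e^{x} + \frac{3 A x^{2}}{2} + \frac{B^{2} y^{2}}{2} + B C y e^{x} + \frac{B y}{2} + \frac{C^{2} e^{2 x}}{2} + \frac{C e^{x}}{2}
This must equal f(x, y) identically; expanded, f = 18 x^{4} + 18 x^{2} y - 18 x^{2} e^{x} + 3 x^{2} + \frac{9 y^{2}}{2} - 9 y e^{x} + \frac{3 y}{2} + \frac{9 e^{2 x}}{2} - \frac{3 e^{x}}{2}.
Matching coefficients of the independent functions:
  [x^{2}]:  \frac{3 A}{2} = 3
  [x^{4}]:  \frac{9 A^{2}}{2} = 18
  [y]:  \frac{B}{2} = \frac{3}{2}
  [y^{2}]:  \frac{B^{2}}{2} = \frac{9}{2}
  [x^{2} y]:  3 A B = 18
  [x^{2} e^{x}]:  3 A C = -18
  [y e^{x}]:  B C = -9
  [e^{x}]:  \frac{C}{2} = - \frac{3}{2}
  [e^{2 x}]:  \frac{C^{2}}{2} = \frac{9}{2}
Solving: A = 2, B = 3, C = -3.
Check against the point condition:
  u(0, 0) = -3  ⟹  C = -3  ✓
Hence u(x, y) = 2 x^{3} + 3 x y - 3 e^{x}.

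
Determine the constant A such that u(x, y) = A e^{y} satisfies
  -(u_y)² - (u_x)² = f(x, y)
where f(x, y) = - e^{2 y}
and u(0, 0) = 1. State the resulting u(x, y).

Substitute the ansatz u = A e^{y} into the left-hand side.
Derivatives of the ansatz:
  u_y = A e^{y}
  u_x = 0
Term by term:
  -(u_y)² = - A^{2} e^{2 y}
  -(u_x)² = 0
So the left-hand side equals
  - A^{2} e^{2 y}
This must equal f(x, y) = - e^{2 y} identically.
Matching coefficients of the independent functions:
  [e^{2 y}]:  - A^{2} = -1
These equations allow (A) = (-1) or (1).
Impose the point condition(s):
  u(0, 0) = 1  ⟹  A = 1
Only A = 1 satisfies everything.
Hence u(x, y) = e^{y}.

Answer: u(x, y) = e^{y}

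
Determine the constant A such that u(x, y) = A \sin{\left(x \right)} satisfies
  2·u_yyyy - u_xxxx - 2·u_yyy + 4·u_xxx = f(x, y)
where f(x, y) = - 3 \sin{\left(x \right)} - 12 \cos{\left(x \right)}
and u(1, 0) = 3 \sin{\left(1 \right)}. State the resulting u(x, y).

Answer: u(x, y) = 3 \sin{\left(x \right)}

Derivation:
Substitute the ansatz u = A \sin{\left(x \right)} into the left-hand side.
Derivatives of the ansatz:
  u_yyyy = 0
  u_xxxx = A \sin{\left(x \right)}
  u_yyy = 0
  u_xxx = - A \cos{\left(x \right)}
Term by term:
  2·u_yyyy = 0
  -u_xxxx = - A \sin{\left(x \right)}
  -2·u_yyy = 0
  4·u_xxx = - 4 A \cos{\left(x \right)}
So the left-hand side equals
  - A \sin{\left(x \right)} - 4 A \cos{\left(x \right)}
This must equal f(x, y) = - 3 \sin{\left(x \right)} - 12 \cos{\left(x \right)} identically.
Matching coefficients of the independent functions:
  [\sin{\left(x \right)}]:  - A = -3
  [\cos{\left(x \right)}]:  - 4 A = -12
Solving: A = 3.
Check against the point condition:
  u(1, 0) = 3 \sin{\left(1 \right)}  ⟹  A \sin{\left(1 \right)} = 3 \sin{\left(1 \right)}  ✓
Hence u(x, y) = 3 \sin{\left(x \right)}.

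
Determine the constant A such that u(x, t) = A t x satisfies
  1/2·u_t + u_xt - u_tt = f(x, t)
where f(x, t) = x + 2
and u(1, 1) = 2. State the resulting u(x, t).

Substitute the ansatz u = A t x into the left-hand side.
Derivatives of the ansatz:
  u_t = A x
  u_xt = A
  u_tt = 0
Term by term:
  1/2·u_t = \frac{A x}{2}
  u_xt = A
  -u_tt = 0
So the left-hand side equals
  \frac{A x}{2} + A
This must equal f(x, t) = x + 2 identically.
Matching coefficients of the independent functions:
  [constant term]:  A = 2
  [x]:  \frac{A}{2} = 1
Solving: A = 2.
Check against the point condition:
  u(1, 1) = 2  ⟹  A = 2  ✓
Hence u(x, t) = 2 t x.

Answer: u(x, t) = 2 t x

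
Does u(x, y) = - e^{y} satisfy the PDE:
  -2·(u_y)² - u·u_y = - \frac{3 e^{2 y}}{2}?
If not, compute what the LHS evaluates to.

Evaluate each term of the left-hand side for u = - e^{y}.
Derivatives:
  u_y = - e^{y}
Terms:
  -2·(u_y)² = - 2 e^{2 y}
  -u·u_y = - e^{2 y}
Sum: LHS = - 3 e^{2 y}
Given right-hand side: - \frac{3 e^{2 y}}{2}. Difference LHS − RHS = - \frac{3 e^{2 y}}{2} ≠ 0, so u is not a solution.

Answer: No, the LHS evaluates to - 3 e^{2 y}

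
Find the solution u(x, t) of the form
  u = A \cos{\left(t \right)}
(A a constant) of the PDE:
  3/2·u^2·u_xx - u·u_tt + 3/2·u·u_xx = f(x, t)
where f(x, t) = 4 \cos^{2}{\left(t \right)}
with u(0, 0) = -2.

Substitute the ansatz u = A \cos{\left(t \right)} into the left-hand side.
Derivatives of the ansatz:
  u_xx = 0
  u_tt = - A \cos{\left(t \right)}
Term by term:
  3/2·u^2·u_xx = 0
  -u·u_tt = A^{2} \cos^{2}{\left(t \right)}
  3/2·u·u_xx = 0
So the left-hand side equals
  A^{2} \cos^{2}{\left(t \right)}
This must equal f(x, t) = 4 \cos^{2}{\left(t \right)} identically.
Matching coefficients of the independent functions:
  [\cos^{2}{\left(t \right)}]:  A^{2} = 4
These equations allow (A) = (-2) or (2).
Impose the point condition(s):
  u(0, 0) = -2  ⟹  A = -2
Only A = -2 satisfies everything.
Hence u(x, t) = - 2 \cos{\left(t \right)}.

Answer: u(x, t) = - 2 \cos{\left(t \right)}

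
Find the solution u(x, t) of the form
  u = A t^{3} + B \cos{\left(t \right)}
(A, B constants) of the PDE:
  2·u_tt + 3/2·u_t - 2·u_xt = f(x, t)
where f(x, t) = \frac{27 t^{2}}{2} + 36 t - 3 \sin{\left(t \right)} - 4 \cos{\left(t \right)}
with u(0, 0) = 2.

Answer: u(x, t) = 3 t^{3} + 2 \cos{\left(t \right)}

Derivation:
Substitute the ansatz u = A t^{3} + B \cos{\left(t \right)} into the left-hand side.
Derivatives of the ansatz:
  u_tt = 6 A t - B \cos{\left(t \right)}
  u_t = 3 A t^{2} - B \sin{\left(t \right)}
  u_xt = 0
Term by term:
  2·u_tt = 12 A t - 2 B \cos{\left(t \right)}
  3/2·u_t = \frac{9 A t^{2}}{2} - \frac{3 B \sin{\left(t \right)}}{2}
  -2·u_xt = 0
So the left-hand side equals
  \frac{9 A t^{2}}{2} + 12 A t - \frac{3 B \sin{\left(t \right)}}{2} - 2 B \cos{\left(t \right)}
This must equal f(x, t) = \frac{27 t^{2}}{2} + 36 t - 3 \sin{\left(t \right)} - 4 \cos{\left(t \right)} identically.
Matching coefficients of the independent functions:
  [t]:  12 A = 36
  [t^{2}]:  \frac{9 A}{2} = \frac{27}{2}
  [\sin{\left(t \right)}]:  - \frac{3 B}{2} = -3
  [\cos{\left(t \right)}]:  - 2 B = -4
Solving: A = 3, B = 2.
Check against the point condition:
  u(0, 0) = 2  ⟹  B = 2  ✓
Hence u(x, t) = 3 t^{3} + 2 \cos{\left(t \right)}.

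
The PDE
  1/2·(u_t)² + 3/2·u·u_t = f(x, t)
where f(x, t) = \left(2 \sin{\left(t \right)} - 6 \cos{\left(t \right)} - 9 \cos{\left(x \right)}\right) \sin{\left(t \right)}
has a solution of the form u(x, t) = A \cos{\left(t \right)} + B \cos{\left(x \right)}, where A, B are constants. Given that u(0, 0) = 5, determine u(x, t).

Substitute the ansatz u = A \cos{\left(t \right)} + B \cos{\left(x \right)} into the left-hand side.
Derivatives of the ansatz:
  u_t = - A \sin{\left(t \right)}
Term by term:
  1/2·(u_t)² = \frac{A^{2} \sin^{2}{\left(t \right)}}{2}
  3/2·u·u_t = - \frac{3 A^{2} \sin{\left(t \right)} \cos{\left(t \right)}}{2} - \frac{3 A B \sin{\left(t \right)} \cos{\left(x \right)}}{2}
So the left-hand side equals
  \frac{A^{2} \sin^{2}{\left(t \right)}}{2} - \frac{3 A^{2} \sin{\left(t \right)} \cos{\left(t \right)}}{2} - \frac{3 A B \sin{\left(t \right)} \cos{\left(x \right)}}{2}
This must equal f(x, t) identically; expanded, f = 2 \sin^{2}{\left(t \right)} - 6 \sin{\left(t \right)} \cos{\left(t \right)} - 9 \sin{\left(t \right)} \cos{\left(x \right)}.
Matching coefficients of the independent functions:
  [\sin{\left(t \right)} \cos{\left(t \right)}]:  - \frac{3 A^{2}}{2} = -6
  [\sin{\left(t \right)} \cos{\left(x \right)}]:  - \frac{3 A B}{2} = -9
  [\sin^{2}{\left(t \right)}]:  \frac{A^{2}}{2} = 2
These equations allow (A, B) = (-2, -3) or (2, 3).
Impose the point condition(s):
  u(0, 0) = 5  ⟹  A + B = 5
Only A = 2, B = 3 satisfies everything.
Hence u(x, t) = 2 \cos{\left(t \right)} + 3 \cos{\left(x \right)}.

Answer: u(x, t) = 2 \cos{\left(t \right)} + 3 \cos{\left(x \right)}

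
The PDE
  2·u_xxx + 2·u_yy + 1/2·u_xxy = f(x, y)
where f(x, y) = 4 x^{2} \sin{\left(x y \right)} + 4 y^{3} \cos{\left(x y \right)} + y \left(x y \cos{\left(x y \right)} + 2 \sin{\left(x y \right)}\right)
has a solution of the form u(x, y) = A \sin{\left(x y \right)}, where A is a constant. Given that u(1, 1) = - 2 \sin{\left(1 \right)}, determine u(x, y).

Answer: u(x, y) = - 2 \sin{\left(x y \right)}

Derivation:
Substitute the ansatz u = A \sin{\left(x y \right)} into the left-hand side.
Derivatives of the ansatz:
  u_xxx = - A y^{3} \cos{\left(x y \right)}
  u_yy = - A x^{2} \sin{\left(x y \right)}
  u_xxy = - A x y^{2} \cos{\left(x y \right)} - 2 A y \sin{\left(x y \right)}
Term by term:
  2·u_xxx = - 2 A y^{3} \cos{\left(x y \right)}
  2·u_yy = - 2 A x^{2} \sin{\left(x y \right)}
  1/2·u_xxy = - \frac{A x y^{2} \cos{\left(x y \right)}}{2} - A y \sin{\left(x y \right)}
So the left-hand side equals
  - 2 A x^{2} \sin{\left(x y \right)} - \frac{A x y^{2} \cos{\left(x y \right)}}{2} - 2 A y^{3} \cos{\left(x y \right)} - A y \sin{\left(x y \right)}
This must equal f(x, y) identically; expanded, f = 4 x^{2} \sin{\left(x y \right)} + x y^{2} \cos{\left(x y \right)} + 4 y^{3} \cos{\left(x y \right)} + 2 y \sin{\left(x y \right)}.
Matching coefficients of the independent functions:
  [x^{2} \sin{\left(x y \right)}, y^{3} \cos{\left(x y \right)}]:  - 2 A = 4
  [y \sin{\left(x y \right)}]:  - A = 2
  [x y^{2} \cos{\left(x y \right)}]:  - \frac{A}{2} = 1
Solving: A = -2.
Check against the point condition:
  u(1, 1) = - 2 \sin{\left(1 \right)}  ⟹  A \sin{\left(1 \right)} = - 2 \sin{\left(1 \right)}  ✓
Hence u(x, y) = - 2 \sin{\left(x y \right)}.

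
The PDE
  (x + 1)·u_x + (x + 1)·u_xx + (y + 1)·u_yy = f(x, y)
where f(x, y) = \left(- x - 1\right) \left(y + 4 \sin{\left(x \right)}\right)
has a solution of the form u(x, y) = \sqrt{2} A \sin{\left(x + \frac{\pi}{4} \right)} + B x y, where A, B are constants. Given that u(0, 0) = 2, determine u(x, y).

Substitute the ansatz u = \sqrt{2} A \sin{\left(x + \frac{\pi}{4} \right)} + B x y into the left-hand side.
Derivatives of the ansatz:
  u_x = \sqrt{2} A \cos{\left(x + \frac{\pi}{4} \right)} + B y
  u_xx = - \sqrt{2} A \sin{\left(x + \frac{\pi}{4} \right)}
  u_yy = 0
Term by term:
  (x + 1)·u_x = \sqrt{2} A x \cos{\left(x + \frac{\pi}{4} \right)} + \sqrt{2} A \cos{\left(x + \frac{\pi}{4} \right)} + B x y + B y
  (x + 1)·u_xx = - \sqrt{2} A x \sin{\left(x + \frac{\pi}{4} \right)} - \sqrt{2} A \sin{\left(x + \frac{\pi}{4} \right)}
  (y + 1)·u_yy = 0
So the left-hand side equals
  - \sqrt{2} A x \sin{\left(x + \frac{\pi}{4} \right)} + \sqrt{2} A x \cos{\left(x + \frac{\pi}{4} \right)} - \sqrt{2} A \sin{\left(x + \frac{\pi}{4} \right)} + \sqrt{2} A \cos{\left(x + \frac{\pi}{4} \right)} + B x y + B y
This must equal f(x, y) identically; expanded, f = - x y - 2 \sqrt{2} x \sin{\left(x + \frac{\pi}{4} \right)} + 2 \sqrt{2} x \cos{\left(x + \frac{\pi}{4} \right)} - y - 2 \sqrt{2} \sin{\left(x + \frac{\pi}{4} \right)} + 2 \sqrt{2} \cos{\left(x + \frac{\pi}{4} \right)}.
Matching coefficients of the independent functions:
  [y, x y]:  B = -1
  [\sqrt{2} \sin{\left(x + \frac{\pi}{4} \right)}, \sqrt{2} x \sin{\left(x + \frac{\pi}{4} \right)}]:  - A = -2
  [\sqrt{2} \cos{\left(x + \frac{\pi}{4} \right)}, \sqrt{2} x \cos{\left(x + \frac{\pi}{4} \right)}]:  A = 2
Solving: A = 2, B = -1.
Check against the point condition:
  u(0, 0) = 2  ⟹  A = 2  ✓
Hence u(x, y) = - x y + 2 \sqrt{2} \sin{\left(x + \frac{\pi}{4} \right)}.

Answer: u(x, y) = - x y + 2 \sqrt{2} \sin{\left(x + \frac{\pi}{4} \right)}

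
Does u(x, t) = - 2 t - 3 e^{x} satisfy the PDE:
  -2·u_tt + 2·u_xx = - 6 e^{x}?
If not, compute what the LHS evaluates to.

Answer: Yes

Derivation:
Evaluate each term of the left-hand side for u = - 2 t - 3 e^{x}.
Derivatives:
  u_tt = 0
  u_xx = - 3 e^{x}
Terms:
  -2·u_tt = 0
  2·u_xx = - 6 e^{x}
Sum: LHS = - 6 e^{x}
This is exactly the given right-hand side, so u is a solution.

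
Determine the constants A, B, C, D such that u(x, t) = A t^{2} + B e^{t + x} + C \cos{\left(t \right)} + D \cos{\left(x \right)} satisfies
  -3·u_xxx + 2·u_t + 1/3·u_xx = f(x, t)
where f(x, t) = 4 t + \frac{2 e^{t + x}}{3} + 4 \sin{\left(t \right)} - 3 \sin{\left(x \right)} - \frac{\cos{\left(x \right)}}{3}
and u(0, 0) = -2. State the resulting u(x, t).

Answer: u(x, t) = t^{2} - e^{t + x} - 2 \cos{\left(t \right)} + \cos{\left(x \right)}

Derivation:
Substitute the ansatz u = A t^{2} + B e^{t + x} + C \cos{\left(t \right)} + D \cos{\left(x \right)} into the left-hand side.
Derivatives of the ansatz:
  u_xxx = B e^{t} e^{x} + D \sin{\left(x \right)}
  u_t = 2 A t + B e^{t} e^{x} - C \sin{\left(t \right)}
  u_xx = B e^{t} e^{x} - D \cos{\left(x \right)}
Term by term:
  -3·u_xxx = - 3 B e^{t} e^{x} - 3 D \sin{\left(x \right)}
  2·u_t = 4 A t + 2 B e^{t} e^{x} - 2 C \sin{\left(t \right)}
  1/3·u_xx = \frac{B e^{t} e^{x}}{3} - \frac{D \cos{\left(x \right)}}{3}
So the left-hand side equals
  4 A t - \frac{2 B e^{t} e^{x}}{3} - 2 C \sin{\left(t \right)} - 3 D \sin{\left(x \right)} - \frac{D \cos{\left(x \right)}}{3}
This must equal f(x, t) identically; expanded, f = 4 t + \frac{2 e^{t} e^{x}}{3} + 4 \sin{\left(t \right)} - 3 \sin{\left(x \right)} - \frac{\cos{\left(x \right)}}{3}.
Matching coefficients of the independent functions:
  [t]:  4 A = 4
  [e^{t} e^{x}]:  - \frac{2 B}{3} = \frac{2}{3}
  [\sin{\left(t \right)}]:  - 2 C = 4
  [\sin{\left(x \right)}]:  - 3 D = -3
  [\cos{\left(x \right)}]:  - \frac{D}{3} = - \frac{1}{3}
Solving: A = 1, B = -1, C = -2, D = 1.
Check against the point condition:
  u(0, 0) = -2  ⟹  B + C + D = -2  ✓
Hence u(x, t) = t^{2} - e^{t + x} - 2 \cos{\left(t \right)} + \cos{\left(x \right)}.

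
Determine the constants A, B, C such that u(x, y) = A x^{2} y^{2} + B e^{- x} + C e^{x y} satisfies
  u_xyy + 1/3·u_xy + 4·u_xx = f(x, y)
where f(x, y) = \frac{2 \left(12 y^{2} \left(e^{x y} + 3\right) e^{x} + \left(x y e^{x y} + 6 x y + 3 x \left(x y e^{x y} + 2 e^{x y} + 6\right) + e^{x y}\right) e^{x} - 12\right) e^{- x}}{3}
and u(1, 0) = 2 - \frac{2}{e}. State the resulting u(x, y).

Substitute the ansatz u = A x^{2} y^{2} + B e^{- x} + C e^{x y} into the left-hand side.
Derivatives of the ansatz:
  u_xyy = 4 A x + C x^{2} y e^{x y} + 2 C x e^{x y}
  u_xy = 4 A x y + C x y e^{x y} + C e^{x y}
  u_xx = 2 A y^{2} + B e^{- x} + C y^{2} e^{x y}
Term by term:
  u_xyy = 4 A x + C x^{2} y e^{x y} + 2 C x e^{x y}
  1/3·u_xy = \frac{4 A x y}{3} + \frac{C x y e^{x y}}{3} + \frac{C e^{x y}}{3}
  4·u_xx = 8 A y^{2} + 4 B e^{- x} + 4 C y^{2} e^{x y}
So the left-hand side equals
  \frac{4 A x y}{3} + 4 A x + 8 A y^{2} + 4 B e^{- x} + C x^{2} y e^{x y} + \frac{C x y e^{x y}}{3} + 2 C x e^{x y} + 4 C y^{2} e^{x y} + \frac{C e^{x y}}{3}
This must equal f(x, y) identically; expanded, f = 2 x^{2} y e^{x y} + \frac{2 x y e^{x y}}{3} + 4 x y + 4 x e^{x y} + 12 x + 8 y^{2} e^{x y} + 24 y^{2} + \frac{2 e^{x y}}{3} - 8 e^{- x}.
Matching coefficients of the independent functions:
  [x]:  4 A = 12
  [y^{2}]:  8 A = 24
  [x y]:  \frac{4 A}{3} = 4
  [x e^{x y}]:  2 C = 4
  [y^{2} e^{x y}]:  4 C = 8
  [x y e^{x y}, e^{x y}]:  \frac{C}{3} = \frac{2}{3}
  [x^{2} y e^{x y}]:  C = 2
  [e^{- x}]:  4 B = -8
Solving: A = 3, B = -2, C = 2.
Check against the point condition:
  u(1, 0) = 2 - \frac{2}{e}  ⟹  \frac{B}{e} + C = 2 - \frac{2}{e}  ✓
Hence u(x, y) = 3 x^{2} y^{2} + 2 e^{x y} - 2 e^{- x}.

Answer: u(x, y) = 3 x^{2} y^{2} + 2 e^{x y} - 2 e^{- x}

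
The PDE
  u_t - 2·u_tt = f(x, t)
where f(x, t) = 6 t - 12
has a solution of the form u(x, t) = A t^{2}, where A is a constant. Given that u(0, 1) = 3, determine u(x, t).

Substitute the ansatz u = A t^{2} into the left-hand side.
Derivatives of the ansatz:
  u_t = 2 A t
  u_tt = 2 A
Term by term:
  u_t = 2 A t
  -2·u_tt = - 4 A
So the left-hand side equals
  2 A t - 4 A
This must equal f(x, t) = 6 t - 12 identically.
Matching coefficients of the independent functions:
  [constant term]:  - 4 A = -12
  [t]:  2 A = 6
Solving: A = 3.
Check against the point condition:
  u(0, 1) = 3  ⟹  A = 3  ✓
Hence u(x, t) = 3 t^{2}.

Answer: u(x, t) = 3 t^{2}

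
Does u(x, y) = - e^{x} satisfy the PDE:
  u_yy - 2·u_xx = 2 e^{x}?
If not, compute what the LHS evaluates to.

Answer: Yes

Derivation:
Evaluate each term of the left-hand side for u = - e^{x}.
Derivatives:
  u_yy = 0
  u_xx = - e^{x}
Terms:
  u_yy = 0
  -2·u_xx = 2 e^{x}
Sum: LHS = 2 e^{x}
This is exactly the given right-hand side, so u is a solution.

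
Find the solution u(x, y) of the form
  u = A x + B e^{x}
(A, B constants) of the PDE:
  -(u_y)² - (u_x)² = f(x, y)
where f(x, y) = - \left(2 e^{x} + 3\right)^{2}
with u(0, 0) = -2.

Substitute the ansatz u = A x + B e^{x} into the left-hand side.
Derivatives of the ansatz:
  u_y = 0
  u_x = A + B e^{x}
Term by term:
  -(u_y)² = 0
  -(u_x)² = - A^{2} - 2 A B e^{x} - B^{2} e^{2 x}
So the left-hand side equals
  - A^{2} - 2 A B e^{x} - B^{2} e^{2 x}
This must equal f(x, y) identically; expanded, f = - 4 e^{2 x} - 12 e^{x} - 9.
Matching coefficients of the independent functions:
  [constant term]:  - A^{2} = -9
  [e^{x}]:  - 2 A B = -12
  [e^{2 x}]:  - B^{2} = -4
These equations allow (A, B) = (-3, -2) or (3, 2).
Impose the point condition(s):
  u(0, 0) = -2  ⟹  B = -2
Only A = -3, B = -2 satisfies everything.
Hence u(x, y) = - 3 x - 2 e^{x}.

Answer: u(x, y) = - 3 x - 2 e^{x}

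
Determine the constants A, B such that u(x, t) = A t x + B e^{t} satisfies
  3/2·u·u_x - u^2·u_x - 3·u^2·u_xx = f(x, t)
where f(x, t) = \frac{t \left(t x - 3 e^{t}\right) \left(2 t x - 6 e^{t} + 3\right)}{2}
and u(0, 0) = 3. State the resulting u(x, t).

Substitute the ansatz u = A t x + B e^{t} into the left-hand side.
Derivatives of the ansatz:
  u_x = A t
  u_xx = 0
Term by term:
  3/2·u·u_x = \frac{3 A^{2} t^{2} x}{2} + \frac{3 A B t e^{t}}{2}
  -u^2·u_x = - A^{3} t^{3} x^{2} - 2 A^{2} B t^{2} x e^{t} - A B^{2} t e^{2 t}
  -3·u^2·u_xx = 0
So the left-hand side equals
  - A^{3} t^{3} x^{2} - 2 A^{2} B t^{2} x e^{t} + \frac{3 A^{2} t^{2} x}{2} - A B^{2} t e^{2 t} + \frac{3 A B t e^{t}}{2}
This must equal f(x, t) identically; expanded, f = t^{3} x^{2} - 6 t^{2} x e^{t} + \frac{3 t^{2} x}{2} + 9 t e^{2 t} - \frac{9 t e^{t}}{2}.
Matching coefficients of the independent functions:
  [t e^{t}]:  \frac{3 A B}{2} = - \frac{9}{2}
  [t e^{2 t}]:  - A B^{2} = 9
  [t^{2} x]:  \frac{3 A^{2}}{2} = \frac{3}{2}
  [t^{3} x^{2}]:  - A^{3} = 1
  [t^{2} x e^{t}]:  - 2 A^{2} B = -6
Solving: A = -1, B = 3.
Check against the point condition:
  u(0, 0) = 3  ⟹  B = 3  ✓
Hence u(x, t) = - t x + 3 e^{t}.

Answer: u(x, t) = - t x + 3 e^{t}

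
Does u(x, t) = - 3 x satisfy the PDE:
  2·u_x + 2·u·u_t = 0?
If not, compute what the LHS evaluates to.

Answer: No, the LHS evaluates to -6

Derivation:
Evaluate each term of the left-hand side for u = - 3 x.
Derivatives:
  u_x = -3
  u_t = 0
Terms:
  2·u_x = -6
  2·u·u_t = 0
Sum: LHS = -6
Given right-hand side: 0. Difference LHS − RHS = -6 ≠ 0, so u is not a solution.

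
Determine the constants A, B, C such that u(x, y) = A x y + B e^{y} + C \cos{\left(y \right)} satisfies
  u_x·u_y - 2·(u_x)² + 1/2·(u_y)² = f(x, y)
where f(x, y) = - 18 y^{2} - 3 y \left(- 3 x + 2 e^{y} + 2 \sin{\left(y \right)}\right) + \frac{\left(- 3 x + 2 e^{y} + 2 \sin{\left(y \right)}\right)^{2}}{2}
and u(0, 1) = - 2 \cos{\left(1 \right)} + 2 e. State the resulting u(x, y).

Substitute the ansatz u = A x y + B e^{y} + C \cos{\left(y \right)} into the left-hand side.
Derivatives of the ansatz:
  u_x = A y
  u_y = A x + B e^{y} - C \sin{\left(y \right)}
Term by term:
  u_x·u_y = A^{2} x y + A B y e^{y} - A C y \sin{\left(y \right)}
  -2·(u_x)² = - 2 A^{2} y^{2}
  1/2·(u_y)² = \frac{A^{2} x^{2}}{2} + A B x e^{y} - A C x \sin{\left(y \right)} + \frac{B^{2} e^{2 y}}{2} - B C e^{y} \sin{\left(y \right)} + \frac{C^{2} \sin^{2}{\left(y \right)}}{2}
So the left-hand side equals
  \frac{A^{2} x^{2}}{2} + A^{2} x y - 2 A^{2} y^{2} + A B x e^{y} + A B y e^{y} - A C x \sin{\left(y \right)} - A C y \sin{\left(y \right)} + \frac{B^{2} e^{2 y}}{2} - B C e^{y} \sin{\left(y \right)} + \frac{C^{2} \sin^{2}{\left(y \right)}}{2}
This must equal f(x, y) identically; expanded, f = \frac{9 x^{2}}{2} + 9 x y - 6 x e^{y} - 6 x \sin{\left(y \right)} - 18 y^{2} - 6 y e^{y} - 6 y \sin{\left(y \right)} + 2 e^{2 y} + 4 e^{y} \sin{\left(y \right)} + 2 \sin^{2}{\left(y \right)}.
Matching coefficients of the independent functions:
  [x^{2}]:  \frac{A^{2}}{2} = \frac{9}{2}
  [y^{2}]:  - 2 A^{2} = -18
  [x y]:  A^{2} = 9
  [x e^{y}, y e^{y}]:  A B = -6
  [x \sin{\left(y \right)}, y \sin{\left(y \right)}]:  - A C = -6
  [e^{y} \sin{\left(y \right)}]:  - B C = 4
  [e^{2 y}]:  \frac{B^{2}}{2} = 2
  [\sin^{2}{\left(y \right)}]:  \frac{C^{2}}{2} = 2
These equations allow (A, B, C) = (-3, 2, -2) or (3, -2, 2).
Impose the point condition(s):
  u(0, 1) = - 2 \cos{\left(1 \right)} + 2 e  ⟹  e B + C \cos{\left(1 \right)} = - 2 \cos{\left(1 \right)} + 2 e
Only A = -3, B = 2, C = -2 satisfies everything.
Hence u(x, y) = - 3 x y + 2 e^{y} - 2 \cos{\left(y \right)}.

Answer: u(x, y) = - 3 x y + 2 e^{y} - 2 \cos{\left(y \right)}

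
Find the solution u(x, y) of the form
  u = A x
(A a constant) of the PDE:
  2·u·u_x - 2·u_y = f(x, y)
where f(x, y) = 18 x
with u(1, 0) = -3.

Substitute the ansatz u = A x into the left-hand side.
Derivatives of the ansatz:
  u_x = A
  u_y = 0
Term by term:
  2·u·u_x = 2 A^{2} x
  -2·u_y = 0
So the left-hand side equals
  2 A^{2} x
This must equal f(x, y) = 18 x identically.
Matching coefficients of the independent functions:
  [x]:  2 A^{2} = 18
These equations allow (A) = (-3) or (3).
Impose the point condition(s):
  u(1, 0) = -3  ⟹  A = -3
Only A = -3 satisfies everything.
Hence u(x, y) = - 3 x.

Answer: u(x, y) = - 3 x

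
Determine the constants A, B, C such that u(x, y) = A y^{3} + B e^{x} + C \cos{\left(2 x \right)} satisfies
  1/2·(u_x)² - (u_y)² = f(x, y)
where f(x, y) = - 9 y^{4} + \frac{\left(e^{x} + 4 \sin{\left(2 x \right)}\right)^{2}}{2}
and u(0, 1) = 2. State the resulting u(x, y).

Answer: u(x, y) = y^{3} - e^{x} + 2 \cos{\left(2 x \right)}

Derivation:
Substitute the ansatz u = A y^{3} + B e^{x} + C \cos{\left(2 x \right)} into the left-hand side.
Derivatives of the ansatz:
  u_x = B e^{x} - 2 C \sin{\left(2 x \right)}
  u_y = 3 A y^{2}
Term by term:
  1/2·(u_x)² = \frac{B^{2} e^{2 x}}{2} - 2 B C e^{x} \sin{\left(2 x \right)} + 2 C^{2} \sin^{2}{\left(2 x \right)}
  -(u_y)² = - 9 A^{2} y^{4}
So the left-hand side equals
  - 9 A^{2} y^{4} + \frac{B^{2} e^{2 x}}{2} - 2 B C e^{x} \sin{\left(2 x \right)} + 2 C^{2} \sin^{2}{\left(2 x \right)}
This must equal f(x, y) identically; expanded, f = - 9 y^{4} + \frac{e^{2 x}}{2} + 4 e^{x} \sin{\left(2 x \right)} + 8 \sin^{2}{\left(2 x \right)}.
Matching coefficients of the independent functions:
  [y^{4}]:  - 9 A^{2} = -9
  [e^{x} \sin{\left(2 x \right)}]:  - 2 B C = 4
  [e^{2 x}]:  \frac{B^{2}}{2} = \frac{1}{2}
  [\sin^{2}{\left(2 x \right)}]:  2 C^{2} = 8
These equations allow (A, B, C) = (-1, -1, 2) or (-1, 1, -2) or (1, -1, 2) or (1, 1, -2).
Impose the point condition(s):
  u(0, 1) = 2  ⟹  A + B + C = 2
Only A = 1, B = -1, C = 2 satisfies everything.
Hence u(x, y) = y^{3} - e^{x} + 2 \cos{\left(2 x \right)}.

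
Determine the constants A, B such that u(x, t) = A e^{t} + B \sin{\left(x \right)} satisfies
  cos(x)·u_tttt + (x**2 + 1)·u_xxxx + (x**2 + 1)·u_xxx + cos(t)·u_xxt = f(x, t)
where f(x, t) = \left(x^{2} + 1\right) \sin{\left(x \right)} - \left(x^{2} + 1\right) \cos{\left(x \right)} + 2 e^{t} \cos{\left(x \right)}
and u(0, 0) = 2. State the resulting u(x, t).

Answer: u(x, t) = 2 e^{t} + \sin{\left(x \right)}

Derivation:
Substitute the ansatz u = A e^{t} + B \sin{\left(x \right)} into the left-hand side.
Derivatives of the ansatz:
  u_tttt = A e^{t}
  u_xxxx = B \sin{\left(x \right)}
  u_xxx = - B \cos{\left(x \right)}
  u_xxt = 0
Term by term:
  cos(x)·u_tttt = A e^{t} \cos{\left(x \right)}
  (x**2 + 1)·u_xxxx = B x^{2} \sin{\left(x \right)} + B \sin{\left(x \right)}
  (x**2 + 1)·u_xxx = - B x^{2} \cos{\left(x \right)} - B \cos{\left(x \right)}
  cos(t)·u_xxt = 0
So the left-hand side equals
  A e^{t} \cos{\left(x \right)} + B x^{2} \sin{\left(x \right)} - B x^{2} \cos{\left(x \right)} + B \sin{\left(x \right)} - B \cos{\left(x \right)}
This must equal f(x, t) identically; expanded, f = x^{2} \sin{\left(x \right)} - x^{2} \cos{\left(x \right)} + 2 e^{t} \cos{\left(x \right)} + \sin{\left(x \right)} - \cos{\left(x \right)}.
Matching coefficients of the independent functions:
  [x^{2} \sin{\left(x \right)}, \sin{\left(x \right)}]:  B = 1
  [x^{2} \cos{\left(x \right)}, \cos{\left(x \right)}]:  - B = -1
  [e^{t} \cos{\left(x \right)}]:  A = 2
Solving: A = 2, B = 1.
Check against the point condition:
  u(0, 0) = 2  ⟹  A = 2  ✓
Hence u(x, t) = 2 e^{t} + \sin{\left(x \right)}.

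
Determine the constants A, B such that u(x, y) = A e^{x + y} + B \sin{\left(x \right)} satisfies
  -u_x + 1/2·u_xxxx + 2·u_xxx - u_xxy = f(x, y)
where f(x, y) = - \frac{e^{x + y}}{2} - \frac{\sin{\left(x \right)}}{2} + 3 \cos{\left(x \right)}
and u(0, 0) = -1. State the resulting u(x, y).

Substitute the ansatz u = A e^{x + y} + B \sin{\left(x \right)} into the left-hand side.
Derivatives of the ansatz:
  u_x = A e^{x} e^{y} + B \cos{\left(x \right)}
  u_xxxx = A e^{x} e^{y} + B \sin{\left(x \right)}
  u_xxx = A e^{x} e^{y} - B \cos{\left(x \right)}
  u_xxy = A e^{x} e^{y}
Term by term:
  -u_x = - A e^{x} e^{y} - B \cos{\left(x \right)}
  1/2·u_xxxx = \frac{A e^{x} e^{y}}{2} + \frac{B \sin{\left(x \right)}}{2}
  2·u_xxx = 2 A e^{x} e^{y} - 2 B \cos{\left(x \right)}
  -u_xxy = - A e^{x} e^{y}
So the left-hand side equals
  \frac{A e^{x} e^{y}}{2} + \frac{B \sin{\left(x \right)}}{2} - 3 B \cos{\left(x \right)}
This must equal f(x, y) identically; expanded, f = - \frac{e^{x} e^{y}}{2} - \frac{\sin{\left(x \right)}}{2} + 3 \cos{\left(x \right)}.
Matching coefficients of the independent functions:
  [e^{x} e^{y}]:  \frac{A}{2} = - \frac{1}{2}
  [\sin{\left(x \right)}]:  \frac{B}{2} = - \frac{1}{2}
  [\cos{\left(x \right)}]:  - 3 B = 3
Solving: A = -1, B = -1.
Check against the point condition:
  u(0, 0) = -1  ⟹  A = -1  ✓
Hence u(x, y) = - e^{x + y} - \sin{\left(x \right)}.

Answer: u(x, y) = - e^{x + y} - \sin{\left(x \right)}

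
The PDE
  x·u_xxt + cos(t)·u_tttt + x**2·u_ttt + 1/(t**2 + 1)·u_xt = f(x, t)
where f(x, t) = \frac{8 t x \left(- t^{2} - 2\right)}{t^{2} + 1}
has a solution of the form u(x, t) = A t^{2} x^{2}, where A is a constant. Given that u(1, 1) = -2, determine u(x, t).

Answer: u(x, t) = - 2 t^{2} x^{2}

Derivation:
Substitute the ansatz u = A t^{2} x^{2} into the left-hand side.
Derivatives of the ansatz:
  u_xxt = 4 A t
  u_tttt = 0
  u_ttt = 0
  u_xt = 4 A t x
Term by term:
  x·u_xxt = 4 A t x
  cos(t)·u_tttt = 0
  x**2·u_ttt = 0
  1/(t**2 + 1)·u_xt = \frac{4 A t x}{t^{2} + 1}
So the left-hand side equals
  4 A t x + \frac{4 A t x}{t^{2} + 1}
This must equal f(x, t) identically; expanded, f = - 8 t x - \frac{8 t x}{t^{2} + 1}.
Matching coefficients of the independent functions:
  [t x, \frac{t x}{t^{2} + 1}]:  4 A = -8
Solving: A = -2.
Check against the point condition:
  u(1, 1) = -2  ⟹  A = -2  ✓
Hence u(x, t) = - 2 t^{2} x^{2}.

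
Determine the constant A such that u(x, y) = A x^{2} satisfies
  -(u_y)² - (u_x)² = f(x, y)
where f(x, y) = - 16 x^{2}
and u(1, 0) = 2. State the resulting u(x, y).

Substitute the ansatz u = A x^{2} into the left-hand side.
Derivatives of the ansatz:
  u_y = 0
  u_x = 2 A x
Term by term:
  -(u_y)² = 0
  -(u_x)² = - 4 A^{2} x^{2}
So the left-hand side equals
  - 4 A^{2} x^{2}
This must equal f(x, y) = - 16 x^{2} identically.
Matching coefficients of the independent functions:
  [x^{2}]:  - 4 A^{2} = -16
These equations allow (A) = (-2) or (2).
Impose the point condition(s):
  u(1, 0) = 2  ⟹  A = 2
Only A = 2 satisfies everything.
Hence u(x, y) = 2 x^{2}.

Answer: u(x, y) = 2 x^{2}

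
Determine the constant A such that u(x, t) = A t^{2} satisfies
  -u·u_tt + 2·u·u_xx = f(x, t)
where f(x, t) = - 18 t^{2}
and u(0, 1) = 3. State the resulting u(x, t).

Answer: u(x, t) = 3 t^{2}

Derivation:
Substitute the ansatz u = A t^{2} into the left-hand side.
Derivatives of the ansatz:
  u_tt = 2 A
  u_xx = 0
Term by term:
  -u·u_tt = - 2 A^{2} t^{2}
  2·u·u_xx = 0
So the left-hand side equals
  - 2 A^{2} t^{2}
This must equal f(x, t) = - 18 t^{2} identically.
Matching coefficients of the independent functions:
  [t^{2}]:  - 2 A^{2} = -18
These equations allow (A) = (-3) or (3).
Impose the point condition(s):
  u(0, 1) = 3  ⟹  A = 3
Only A = 3 satisfies everything.
Hence u(x, t) = 3 t^{2}.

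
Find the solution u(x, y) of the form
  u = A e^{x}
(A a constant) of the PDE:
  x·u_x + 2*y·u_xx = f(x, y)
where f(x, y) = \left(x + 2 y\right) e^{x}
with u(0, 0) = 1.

Substitute the ansatz u = A e^{x} into the left-hand side.
Derivatives of the ansatz:
  u_x = A e^{x}
  u_xx = A e^{x}
Term by term:
  x·u_x = A x e^{x}
  2*y·u_xx = 2 A y e^{x}
So the left-hand side equals
  A x e^{x} + 2 A y e^{x}
This must equal f(x, y) identically; expanded, f = x e^{x} + 2 y e^{x}.
Matching coefficients of the independent functions:
  [x e^{x}]:  A = 1
  [y e^{x}]:  2 A = 2
Solving: A = 1.
Check against the point condition:
  u(0, 0) = 1  ⟹  A = 1  ✓
Hence u(x, y) = e^{x}.

Answer: u(x, y) = e^{x}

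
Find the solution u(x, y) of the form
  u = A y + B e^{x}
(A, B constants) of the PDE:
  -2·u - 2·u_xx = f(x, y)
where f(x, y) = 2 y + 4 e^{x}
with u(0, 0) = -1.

Substitute the ansatz u = A y + B e^{x} into the left-hand side.
Derivatives of the ansatz:
  u_xx = B e^{x}
Term by term:
  -2·u = - 2 A y - 2 B e^{x}
  -2·u_xx = - 2 B e^{x}
So the left-hand side equals
  - 2 A y - 4 B e^{x}
This must equal f(x, y) = 2 y + 4 e^{x} identically.
Matching coefficients of the independent functions:
  [y]:  - 2 A = 2
  [e^{x}]:  - 4 B = 4
Solving: A = -1, B = -1.
Check against the point condition:
  u(0, 0) = -1  ⟹  B = -1  ✓
Hence u(x, y) = - y - e^{x}.

Answer: u(x, y) = - y - e^{x}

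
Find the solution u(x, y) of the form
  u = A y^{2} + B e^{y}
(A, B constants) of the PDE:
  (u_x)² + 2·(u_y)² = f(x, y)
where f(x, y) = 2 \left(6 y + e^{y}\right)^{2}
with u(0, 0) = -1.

Substitute the ansatz u = A y^{2} + B e^{y} into the left-hand side.
Derivatives of the ansatz:
  u_x = 0
  u_y = 2 A y + B e^{y}
Term by term:
  (u_x)² = 0
  2·(u_y)² = 8 A^{2} y^{2} + 8 A B y e^{y} + 2 B^{2} e^{2 y}
So the left-hand side equals
  8 A^{2} y^{2} + 8 A B y e^{y} + 2 B^{2} e^{2 y}
This must equal f(x, y) identically; expanded, f = 72 y^{2} + 24 y e^{y} + 2 e^{2 y}.
Matching coefficients of the independent functions:
  [y^{2}]:  8 A^{2} = 72
  [y e^{y}]:  8 A B = 24
  [e^{2 y}]:  2 B^{2} = 2
These equations allow (A, B) = (-3, -1) or (3, 1).
Impose the point condition(s):
  u(0, 0) = -1  ⟹  B = -1
Only A = -3, B = -1 satisfies everything.
Hence u(x, y) = - 3 y^{2} - e^{y}.

Answer: u(x, y) = - 3 y^{2} - e^{y}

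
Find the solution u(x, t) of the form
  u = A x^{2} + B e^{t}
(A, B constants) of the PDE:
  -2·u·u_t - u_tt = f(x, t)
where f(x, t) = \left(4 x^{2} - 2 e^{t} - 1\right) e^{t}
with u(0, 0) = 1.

Substitute the ansatz u = A x^{2} + B e^{t} into the left-hand side.
Derivatives of the ansatz:
  u_t = B e^{t}
  u_tt = B e^{t}
Term by term:
  -2·u·u_t = - 2 A B x^{2} e^{t} - 2 B^{2} e^{2 t}
  -u_tt = - B e^{t}
So the left-hand side equals
  - 2 A B x^{2} e^{t} - 2 B^{2} e^{2 t} - B e^{t}
This must equal f(x, t) identically; expanded, f = 4 x^{2} e^{t} - 2 e^{2 t} - e^{t}.
Matching coefficients of the independent functions:
  [x^{2} e^{t}]:  - 2 A B = 4
  [e^{t}]:  - B = -1
  [e^{2 t}]:  - 2 B^{2} = -2
Solving: A = -2, B = 1.
Check against the point condition:
  u(0, 0) = 1  ⟹  B = 1  ✓
Hence u(x, t) = - 2 x^{2} + e^{t}.

Answer: u(x, t) = - 2 x^{2} + e^{t}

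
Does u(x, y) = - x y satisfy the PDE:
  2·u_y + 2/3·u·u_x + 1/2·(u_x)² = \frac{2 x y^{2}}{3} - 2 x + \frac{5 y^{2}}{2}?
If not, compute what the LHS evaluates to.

Answer: No, the LHS evaluates to \frac{2 x y^{2}}{3} - 2 x + \frac{y^{2}}{2}

Derivation:
Evaluate each term of the left-hand side for u = - x y.
Derivatives:
  u_y = - x
  u_x = - y
Terms:
  2·u_y = - 2 x
  2/3·u·u_x = \frac{2 x y^{2}}{3}
  1/2·(u_x)² = \frac{y^{2}}{2}
Sum: LHS = \frac{2 x y^{2}}{3} - 2 x + \frac{y^{2}}{2}
Given right-hand side: \frac{2 x y^{2}}{3} - 2 x + \frac{5 y^{2}}{2}. Difference LHS − RHS = - 2 y^{2} ≠ 0, so u is not a solution.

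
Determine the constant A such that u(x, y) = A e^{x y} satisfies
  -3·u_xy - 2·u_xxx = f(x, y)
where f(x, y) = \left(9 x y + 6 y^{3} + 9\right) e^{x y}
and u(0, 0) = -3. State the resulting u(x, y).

Substitute the ansatz u = A e^{x y} into the left-hand side.
Derivatives of the ansatz:
  u_xy = A x y e^{x y} + A e^{x y}
  u_xxx = A y^{3} e^{x y}
Term by term:
  -3·u_xy = - 3 A x y e^{x y} - 3 A e^{x y}
  -2·u_xxx = - 2 A y^{3} e^{x y}
So the left-hand side equals
  - 3 A x y e^{x y} - 2 A y^{3} e^{x y} - 3 A e^{x y}
This must equal f(x, y) identically; expanded, f = 9 x y e^{x y} + 6 y^{3} e^{x y} + 9 e^{x y}.
Matching coefficients of the independent functions:
  [y^{3} e^{x y}]:  - 2 A = 6
  [x y e^{x y}, e^{x y}]:  - 3 A = 9
Solving: A = -3.
Check against the point condition:
  u(0, 0) = -3  ⟹  A = -3  ✓
Hence u(x, y) = - 3 e^{x y}.

Answer: u(x, y) = - 3 e^{x y}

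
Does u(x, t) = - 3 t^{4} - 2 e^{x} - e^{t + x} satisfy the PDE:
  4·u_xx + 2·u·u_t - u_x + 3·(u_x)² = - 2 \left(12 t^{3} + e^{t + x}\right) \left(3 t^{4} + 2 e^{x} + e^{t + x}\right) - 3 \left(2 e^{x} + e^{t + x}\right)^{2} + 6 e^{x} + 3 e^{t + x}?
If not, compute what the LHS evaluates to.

Answer: No, the LHS evaluates to 2 \left(12 t^{3} + e^{t + x}\right) \left(3 t^{4} + 2 e^{x} + e^{t + x}\right) + 3 \left(2 e^{x} + e^{t + x}\right)^{2} - 6 e^{x} - 3 e^{t + x}

Derivation:
Evaluate each term of the left-hand side for u = - 3 t^{4} - 2 e^{x} - e^{t + x}.
Derivatives:
  u_xx = - e^{t} e^{x} - 2 e^{x}
  u_t = - 12 t^{3} - e^{t} e^{x}
  u_x = - e^{t} e^{x} - 2 e^{x}
Terms:
  4·u_xx = 4 \left(- e^{t} - 2\right) e^{x}
  2·u·u_t = 2 \left(12 t^{3} + e^{t + x}\right) \left(3 t^{4} + 2 e^{x} + e^{t + x}\right)
  -u_x = \left(e^{t} + 2\right) e^{x}
  3·(u_x)² = 3 \left(2 e^{x} + e^{t + x}\right)^{2}
Sum: LHS = 2 \left(12 t^{3} + e^{t + x}\right) \left(3 t^{4} + 2 e^{x} + e^{t + x}\right) + 3 \left(2 e^{x} + e^{t + x}\right)^{2} - 6 e^{x} - 3 e^{t + x}
Given right-hand side: - 2 \left(12 t^{3} + e^{t + x}\right) \left(3 t^{4} + 2 e^{x} + e^{t + x}\right) - 3 \left(2 e^{x} + e^{t + x}\right)^{2} + 6 e^{x} + 3 e^{t + x}. Difference LHS − RHS = 4 \left(12 t^{3} + e^{t + x}\right) \left(3 t^{4} + 2 e^{x} + e^{t + x}\right) + 6 \left(2 e^{x} + e^{t + x}\right)^{2} - 12 e^{x} - 6 e^{t + x} ≠ 0, so u is not a solution.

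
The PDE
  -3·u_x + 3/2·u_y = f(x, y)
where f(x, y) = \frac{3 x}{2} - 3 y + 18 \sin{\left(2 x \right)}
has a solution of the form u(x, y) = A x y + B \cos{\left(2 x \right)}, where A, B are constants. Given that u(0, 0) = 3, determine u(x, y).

Substitute the ansatz u = A x y + B \cos{\left(2 x \right)} into the left-hand side.
Derivatives of the ansatz:
  u_x = A y - 2 B \sin{\left(2 x \right)}
  u_y = A x
Term by term:
  -3·u_x = - 3 A y + 6 B \sin{\left(2 x \right)}
  3/2·u_y = \frac{3 A x}{2}
So the left-hand side equals
  \frac{3 A x}{2} - 3 A y + 6 B \sin{\left(2 x \right)}
This must equal f(x, y) = \frac{3 x}{2} - 3 y + 18 \sin{\left(2 x \right)} identically.
Matching coefficients of the independent functions:
  [x]:  \frac{3 A}{2} = \frac{3}{2}
  [y]:  - 3 A = -3
  [\sin{\left(2 x \right)}]:  6 B = 18
Solving: A = 1, B = 3.
Check against the point condition:
  u(0, 0) = 3  ⟹  B = 3  ✓
Hence u(x, y) = x y + 3 \cos{\left(2 x \right)}.

Answer: u(x, y) = x y + 3 \cos{\left(2 x \right)}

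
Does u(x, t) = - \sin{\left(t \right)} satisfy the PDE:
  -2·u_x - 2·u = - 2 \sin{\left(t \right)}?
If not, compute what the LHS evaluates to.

Evaluate each term of the left-hand side for u = - \sin{\left(t \right)}.
Derivatives:
  u_x = 0
Terms:
  -2·u_x = 0
  -2·u = 2 \sin{\left(t \right)}
Sum: LHS = 2 \sin{\left(t \right)}
Given right-hand side: - 2 \sin{\left(t \right)}. Difference LHS − RHS = 4 \sin{\left(t \right)} ≠ 0, so u is not a solution.

Answer: No, the LHS evaluates to 2 \sin{\left(t \right)}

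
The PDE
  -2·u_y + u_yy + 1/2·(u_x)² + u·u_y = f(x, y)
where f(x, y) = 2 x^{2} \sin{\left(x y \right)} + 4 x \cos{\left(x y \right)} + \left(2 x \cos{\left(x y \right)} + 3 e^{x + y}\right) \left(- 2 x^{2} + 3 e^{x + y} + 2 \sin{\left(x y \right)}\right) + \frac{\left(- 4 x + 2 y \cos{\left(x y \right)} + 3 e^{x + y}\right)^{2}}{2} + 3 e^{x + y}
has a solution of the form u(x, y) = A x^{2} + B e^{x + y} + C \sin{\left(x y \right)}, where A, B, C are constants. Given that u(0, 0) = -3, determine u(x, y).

Substitute the ansatz u = A x^{2} + B e^{x + y} + C \sin{\left(x y \right)} into the left-hand side.
Derivatives of the ansatz:
  u_y = B e^{x} e^{y} + C x \cos{\left(x y \right)}
  u_yy = B e^{x} e^{y} - C x^{2} \sin{\left(x y \right)}
  u_x = 2 A x + B e^{x} e^{y} + C y \cos{\left(x y \right)}
Term by term:
  -2·u_y = - 2 B e^{x} e^{y} - 2 C x \cos{\left(x y \right)}
  u_yy = B e^{x} e^{y} - C x^{2} \sin{\left(x y \right)}
  1/2·(u_x)² = 2 A^{2} x^{2} + 2 A B x e^{x} e^{y} + 2 A C x y \cos{\left(x y \right)} + \frac{B^{2} e^{2 x} e^{2 y}}{2} + B C y e^{x} e^{y} \cos{\left(x y \right)} + \frac{C^{2} y^{2} \cos^{2}{\left(x y \right)}}{2}
  u·u_y = A B x^{2} e^{x} e^{y} + A C x^{3} \cos{\left(x y \right)} + B^{2} e^{2 x} e^{2 y} + B C x e^{x} e^{y} \cos{\left(x y \right)} + B C e^{x} e^{y} \sin{\left(x y \right)} + C^{2} x \sin{\left(x y \right)} \cos{\left(x y \right)}
So the left-hand side equals
  2 A^{2} x^{2} + A B x^{2} e^{x} e^{y} + 2 A B x e^{x} e^{y} + A C x^{3} \cos{\left(x y \right)} + 2 A C x y \cos{\left(x y \right)} + \frac{3 B^{2} e^{2 x} e^{2 y}}{2} + B C x e^{x} e^{y} \cos{\left(x y \right)} + B C y e^{x} e^{y} \cos{\left(x y \right)} + B C e^{x} e^{y} \sin{\left(x y \right)} - B e^{x} e^{y} + C^{2} x \sin{\left(x y \right)} \cos{\left(x y \right)} + \frac{C^{2} y^{2} \cos^{2}{\left(x y \right)}}{2} - C x^{2} \sin{\left(x y \right)} - 2 C x \cos{\left(x y \right)}
This must equal f(x, y) identically; expanded, f = - 4 x^{3} \cos{\left(x y \right)} - 6 x^{2} e^{x} e^{y} + 2 x^{2} \sin{\left(x y \right)} + 8 x^{2} - 8 x y \cos{\left(x y \right)} + 6 x e^{x} e^{y} \cos{\left(x y \right)} - 12 x e^{x} e^{y} + 4 x \sin{\left(x y \right)} \cos{\left(x y \right)} + 4 x \cos{\left(x y \right)} + 2 y^{2} \cos^{2}{\left(x y \right)} + 6 y e^{x} e^{y} \cos{\left(x y \right)} + \frac{27 e^{2 x} e^{2 y}}{2} + 6 e^{x} e^{y} \sin{\left(x y \right)} + 3 e^{x} e^{y}.
Matching coefficients of the independent functions:
  [x^{2}]:  2 A^{2} = 8
  [x \cos{\left(x y \right)}]:  - 2 C = 4
  [x^{2} \sin{\left(x y \right)}]:  - C = 2
  [x^{3} \cos{\left(x y \right)}]:  A C = -4
  [y^{2} \cos^{2}{\left(x y \right)}]:  \frac{C^{2}}{2} = 2
  [e^{x} e^{y}]:  - B = 3
  [e^{2 x} e^{2 y}]:  \frac{3 B^{2}}{2} = \frac{27}{2}
  [x y \cos{\left(x y \right)}]:  2 A C = -8
  [x e^{x} e^{y}]:  2 A B = -12
  [x \sin{\left(x y \right)} \cos{\left(x y \right)}]:  C^{2} = 4
  [x^{2} e^{x} e^{y}]:  A B = -6
  [e^{x} e^{y} \sin{\left(x y \right)}, x e^{x} e^{y} \cos{\left(x y \right)}, y e^{x} e^{y} \cos{\left(x y \right)}]:  B C = 6
Solving: A = 2, B = -3, C = -2.
Check against the point condition:
  u(0, 0) = -3  ⟹  B = -3  ✓
Hence u(x, y) = 2 x^{2} - 3 e^{x + y} - 2 \sin{\left(x y \right)}.

Answer: u(x, y) = 2 x^{2} - 3 e^{x + y} - 2 \sin{\left(x y \right)}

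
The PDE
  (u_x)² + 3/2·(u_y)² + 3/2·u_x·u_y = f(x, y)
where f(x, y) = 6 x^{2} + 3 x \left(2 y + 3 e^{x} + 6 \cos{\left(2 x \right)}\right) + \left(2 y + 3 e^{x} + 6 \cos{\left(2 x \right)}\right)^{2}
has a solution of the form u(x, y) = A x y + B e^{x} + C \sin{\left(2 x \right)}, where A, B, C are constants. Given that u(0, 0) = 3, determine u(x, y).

Substitute the ansatz u = A x y + B e^{x} + C \sin{\left(2 x \right)} into the left-hand side.
Derivatives of the ansatz:
  u_x = A y + B e^{x} + 2 C \cos{\left(2 x \right)}
  u_y = A x
Term by term:
  (u_x)² = A^{2} y^{2} + 2 A B y e^{x} + 4 A C y \cos{\left(2 x \right)} + B^{2} e^{2 x} + 4 B C e^{x} \cos{\left(2 x \right)} + 4 C^{2} \cos^{2}{\left(2 x \right)}
  3/2·(u_y)² = \frac{3 A^{2} x^{2}}{2}
  3/2·u_x·u_y = \frac{3 A^{2} x y}{2} + \frac{3 A B x e^{x}}{2} + 3 A C x \cos{\left(2 x \right)}
So the left-hand side equals
  \frac{3 A^{2} x^{2}}{2} + \frac{3 A^{2} x y}{2} + A^{2} y^{2} + \frac{3 A B x e^{x}}{2} + 2 A B y e^{x} + 3 A C x \cos{\left(2 x \right)} + 4 A C y \cos{\left(2 x \right)} + B^{2} e^{2 x} + 4 B C e^{x} \cos{\left(2 x \right)} + 4 C^{2} \cos^{2}{\left(2 x \right)}
This must equal f(x, y) identically; expanded, f = 6 x^{2} + 6 x y + 9 x e^{x} + 18 x \cos{\left(2 x \right)} + 4 y^{2} + 12 y e^{x} + 24 y \cos{\left(2 x \right)} + 9 e^{2 x} + 36 e^{x} \cos{\left(2 x \right)} + 36 \cos^{2}{\left(2 x \right)}.
Matching coefficients of the independent functions:
  [x^{2}, x y]:  \frac{3 A^{2}}{2} = 6
  [y^{2}]:  A^{2} = 4
  [x e^{x}]:  \frac{3 A B}{2} = 9
  [x \cos{\left(2 x \right)}]:  3 A C = 18
  [y e^{x}]:  2 A B = 12
  [y \cos{\left(2 x \right)}]:  4 A C = 24
  [e^{x} \cos{\left(2 x \right)}]:  4 B C = 36
  [e^{2 x}]:  B^{2} = 9
  [\cos^{2}{\left(2 x \right)}]:  4 C^{2} = 36
These equations allow (A, B, C) = (-2, -3, -3) or (2, 3, 3).
Impose the point condition(s):
  u(0, 0) = 3  ⟹  B = 3
Only A = 2, B = 3, C = 3 satisfies everything.
Hence u(x, y) = 2 x y + 3 e^{x} + 3 \sin{\left(2 x \right)}.

Answer: u(x, y) = 2 x y + 3 e^{x} + 3 \sin{\left(2 x \right)}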